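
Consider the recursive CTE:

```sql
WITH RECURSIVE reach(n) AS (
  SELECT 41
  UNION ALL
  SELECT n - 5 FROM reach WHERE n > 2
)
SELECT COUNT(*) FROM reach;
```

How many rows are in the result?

Base: n=41.
Iteration 1: 41 > 2 holds -> n = 41 - 5 = 36.
Iteration 2: 36 > 2 holds -> n = 36 - 5 = 31.
Iteration 3: 31 > 2 holds -> n = 31 - 5 = 26.
Iteration 4: 26 > 2 holds -> n = 26 - 5 = 21.
Iteration 5: 21 > 2 holds -> n = 21 - 5 = 16.
Iteration 6: 16 > 2 holds -> n = 16 - 5 = 11.
Iteration 7: 11 > 2 holds -> n = 11 - 5 = 6.
Iteration 8: 6 > 2 holds -> n = 6 - 5 = 1.
Iteration 9: 1 > 2 fails; recursion stops.
Total rows emitted: 9.

9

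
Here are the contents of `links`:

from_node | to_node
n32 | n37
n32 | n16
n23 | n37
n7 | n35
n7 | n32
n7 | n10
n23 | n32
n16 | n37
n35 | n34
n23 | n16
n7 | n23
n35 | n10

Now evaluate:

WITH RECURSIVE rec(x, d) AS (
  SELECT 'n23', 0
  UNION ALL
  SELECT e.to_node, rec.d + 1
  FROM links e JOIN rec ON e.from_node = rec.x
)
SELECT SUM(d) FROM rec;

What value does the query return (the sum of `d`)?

Base: (n23, d=0).
Iteration 1: edges from {n23} -> (n16, d=1), (n32, d=1), (n37, d=1).
Iteration 2: edges from {n16,n32,n37} -> (n16, d=2), (n37, d=2) x2. [UNION ALL keeps all 3 new rows, including repeats]
Iteration 3: edges from {n16,n37} -> (n37, d=3).
Iteration 4: no outgoing edges from {n37}; recursion stops.
SUM(d) = 0 + 1 + 1 + 1 + 2 + 2 + 2 + 3 = 12.

12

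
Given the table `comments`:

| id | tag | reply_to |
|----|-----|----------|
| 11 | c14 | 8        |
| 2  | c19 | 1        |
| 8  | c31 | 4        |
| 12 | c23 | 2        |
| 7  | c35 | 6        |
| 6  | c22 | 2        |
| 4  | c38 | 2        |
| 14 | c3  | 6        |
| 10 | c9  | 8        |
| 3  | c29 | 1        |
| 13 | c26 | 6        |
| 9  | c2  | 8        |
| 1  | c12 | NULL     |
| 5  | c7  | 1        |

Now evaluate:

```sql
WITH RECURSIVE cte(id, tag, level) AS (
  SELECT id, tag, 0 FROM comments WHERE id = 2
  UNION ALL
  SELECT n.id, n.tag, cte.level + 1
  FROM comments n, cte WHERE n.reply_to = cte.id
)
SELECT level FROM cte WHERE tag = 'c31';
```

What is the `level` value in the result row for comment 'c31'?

2

Base: id=2 (c19) at level 0.
Iteration 1: rows with reply_to in {2} -> c38 (id 4, level 1), c22 (id 6, level 1), c23 (id 12, level 1).
Iteration 2: rows with reply_to in {4,6,12} -> c35 (id 7, level 2), c31 (id 8, level 2), c26 (id 13, level 2), c3 (id 14, level 2).
Iteration 3: rows with reply_to in {7,8,13,14} -> c2 (id 9, level 3), c9 (id 10, level 3), c14 (id 11, level 3).
Iteration 4: no rows with reply_to in {9,10,11}; recursion stops.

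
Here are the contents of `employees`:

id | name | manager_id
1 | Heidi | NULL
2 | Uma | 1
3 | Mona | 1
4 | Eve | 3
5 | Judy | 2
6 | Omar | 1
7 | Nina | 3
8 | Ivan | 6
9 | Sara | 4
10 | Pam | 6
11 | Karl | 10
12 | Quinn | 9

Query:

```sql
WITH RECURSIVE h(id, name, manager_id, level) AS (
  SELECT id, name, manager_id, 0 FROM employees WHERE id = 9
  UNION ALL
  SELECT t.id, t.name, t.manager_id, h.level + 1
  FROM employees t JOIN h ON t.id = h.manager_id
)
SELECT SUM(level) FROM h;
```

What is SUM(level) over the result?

6

Base: id=9 (Sara), manager_id=4, level 0.
Iteration 1: join on id=4 -> Eve (id 4, manager_id=3, level 1).
Iteration 2: join on id=3 -> Mona (id 3, manager_id=1, level 2).
Iteration 3: join on id=1 -> Heidi (id 1, manager_id=NULL, level 3).
Iteration 4: manager_id is NULL; no match; recursion stops.
SUM(level) = 0 + 1 + 2 + 3 = 6.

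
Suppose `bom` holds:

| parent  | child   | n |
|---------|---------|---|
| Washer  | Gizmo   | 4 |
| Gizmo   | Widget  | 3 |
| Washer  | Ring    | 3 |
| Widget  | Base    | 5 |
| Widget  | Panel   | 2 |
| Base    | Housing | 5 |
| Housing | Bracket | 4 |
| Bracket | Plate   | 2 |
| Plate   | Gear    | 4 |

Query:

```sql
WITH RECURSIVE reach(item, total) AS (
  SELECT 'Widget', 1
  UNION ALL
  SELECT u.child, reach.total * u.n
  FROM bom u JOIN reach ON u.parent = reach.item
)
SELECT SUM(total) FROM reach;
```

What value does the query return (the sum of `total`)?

Base: (Widget, total=1).
Iteration 1: components of {Widget} -> Base = 1*5 = 5, Panel = 1*2 = 2.
Iteration 2: components of {Base,Panel} -> Housing = 5*5 = 25.
Iteration 3: components of {Housing} -> Bracket = 25*4 = 100.
Iteration 4: components of {Bracket} -> Plate = 100*2 = 200.
Iteration 5: components of {Plate} -> Gear = 200*4 = 800.
Iteration 6: no further components; recursion stops.
SUM(total) = 1 + 5 + 2 + 25 + 100 + 200 + 800 = 1133.

1133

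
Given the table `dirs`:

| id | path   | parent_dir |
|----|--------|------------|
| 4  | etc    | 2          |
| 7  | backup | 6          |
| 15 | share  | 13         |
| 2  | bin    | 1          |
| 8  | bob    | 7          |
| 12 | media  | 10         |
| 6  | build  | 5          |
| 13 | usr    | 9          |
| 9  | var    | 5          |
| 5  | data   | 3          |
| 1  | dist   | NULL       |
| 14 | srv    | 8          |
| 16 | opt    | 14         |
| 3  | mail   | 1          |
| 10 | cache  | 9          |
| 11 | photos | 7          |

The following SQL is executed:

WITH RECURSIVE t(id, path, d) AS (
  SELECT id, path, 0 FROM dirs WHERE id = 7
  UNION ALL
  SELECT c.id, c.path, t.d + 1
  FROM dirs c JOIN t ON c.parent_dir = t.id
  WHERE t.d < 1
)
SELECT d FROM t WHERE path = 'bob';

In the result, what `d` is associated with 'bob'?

1

Base: id=7 (backup) at d 0.
Iteration 1: rows with parent_dir in {7} -> bob (id 8, d 1), photos (id 11, d 1).
Iteration 2: d < 1 fails for all current rows; recursion stops.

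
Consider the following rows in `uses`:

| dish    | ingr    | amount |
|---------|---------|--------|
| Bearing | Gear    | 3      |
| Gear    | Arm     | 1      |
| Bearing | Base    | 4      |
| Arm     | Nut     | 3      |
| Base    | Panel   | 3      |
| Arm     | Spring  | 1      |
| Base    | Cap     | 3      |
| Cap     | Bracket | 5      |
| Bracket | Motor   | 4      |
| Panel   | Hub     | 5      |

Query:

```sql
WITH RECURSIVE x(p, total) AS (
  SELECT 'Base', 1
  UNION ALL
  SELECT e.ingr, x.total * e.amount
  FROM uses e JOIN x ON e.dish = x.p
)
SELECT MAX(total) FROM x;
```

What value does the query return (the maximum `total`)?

Base: (Base, total=1).
Iteration 1: components of {Base} -> Cap = 1*3 = 3, Panel = 1*3 = 3.
Iteration 2: components of {Cap,Panel} -> Bracket = 3*5 = 15, Hub = 3*5 = 15.
Iteration 3: components of {Bracket,Hub} -> Motor = 15*4 = 60.
Iteration 4: no further components; recursion stops.
total values: 1, 3, 3, 15, 15, 60; the maximum is 60.

60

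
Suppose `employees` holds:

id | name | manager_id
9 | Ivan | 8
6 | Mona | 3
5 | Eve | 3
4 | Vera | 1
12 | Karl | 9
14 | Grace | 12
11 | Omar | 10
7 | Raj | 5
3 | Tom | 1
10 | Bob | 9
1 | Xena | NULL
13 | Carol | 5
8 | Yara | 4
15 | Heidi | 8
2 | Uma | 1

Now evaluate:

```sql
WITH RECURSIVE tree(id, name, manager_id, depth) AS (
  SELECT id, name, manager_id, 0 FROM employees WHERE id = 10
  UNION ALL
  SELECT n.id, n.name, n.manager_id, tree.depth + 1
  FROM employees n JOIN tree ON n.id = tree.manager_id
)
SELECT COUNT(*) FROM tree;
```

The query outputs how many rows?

Base: id=10 (Bob), manager_id=9, depth 0.
Iteration 1: join on id=9 -> Ivan (id 9, manager_id=8, depth 1).
Iteration 2: join on id=8 -> Yara (id 8, manager_id=4, depth 2).
Iteration 3: join on id=4 -> Vera (id 4, manager_id=1, depth 3).
Iteration 4: join on id=1 -> Xena (id 1, manager_id=NULL, depth 4).
Iteration 5: manager_id is NULL; no match; recursion stops.
Total rows emitted: 5.

5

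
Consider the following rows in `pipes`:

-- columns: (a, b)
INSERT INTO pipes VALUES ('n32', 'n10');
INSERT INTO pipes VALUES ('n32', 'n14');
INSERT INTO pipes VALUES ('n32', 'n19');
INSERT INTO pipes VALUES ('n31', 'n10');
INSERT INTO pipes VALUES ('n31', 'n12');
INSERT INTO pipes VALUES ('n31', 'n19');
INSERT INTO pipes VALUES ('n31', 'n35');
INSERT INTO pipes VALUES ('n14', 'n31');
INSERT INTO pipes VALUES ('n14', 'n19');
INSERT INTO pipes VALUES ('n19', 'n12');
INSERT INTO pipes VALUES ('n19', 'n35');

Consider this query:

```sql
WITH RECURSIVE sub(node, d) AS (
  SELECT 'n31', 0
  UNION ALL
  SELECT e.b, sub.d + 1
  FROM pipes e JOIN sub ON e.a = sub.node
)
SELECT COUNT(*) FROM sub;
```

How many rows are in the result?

Base: (n31, d=0).
Iteration 1: edges from {n31} -> (n10, d=1), (n12, d=1), (n19, d=1), (n35, d=1).
Iteration 2: edges from {n10,n12,n19,n35} -> (n12, d=2), (n35, d=2).
Iteration 3: no outgoing edges from {n12,n35}; recursion stops.
Total rows emitted: 7.

7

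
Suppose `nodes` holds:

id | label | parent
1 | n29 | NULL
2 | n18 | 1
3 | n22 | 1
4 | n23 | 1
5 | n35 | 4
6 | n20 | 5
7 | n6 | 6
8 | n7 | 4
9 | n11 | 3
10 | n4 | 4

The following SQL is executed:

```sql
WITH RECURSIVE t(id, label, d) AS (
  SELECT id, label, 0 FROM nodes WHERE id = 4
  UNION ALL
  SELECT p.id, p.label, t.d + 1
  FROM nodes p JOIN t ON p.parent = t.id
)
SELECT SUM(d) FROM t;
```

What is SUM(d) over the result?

Base: id=4 (n23) at d 0.
Iteration 1: rows with parent in {4} -> n35 (id 5, d 1), n7 (id 8, d 1), n4 (id 10, d 1).
Iteration 2: rows with parent in {5,8,10} -> n20 (id 6, d 2).
Iteration 3: rows with parent in {6} -> n6 (id 7, d 3).
Iteration 4: no rows with parent in {7}; recursion stops.
SUM(d) = 0 + 1 + 1 + 1 + 2 + 3 = 8.

8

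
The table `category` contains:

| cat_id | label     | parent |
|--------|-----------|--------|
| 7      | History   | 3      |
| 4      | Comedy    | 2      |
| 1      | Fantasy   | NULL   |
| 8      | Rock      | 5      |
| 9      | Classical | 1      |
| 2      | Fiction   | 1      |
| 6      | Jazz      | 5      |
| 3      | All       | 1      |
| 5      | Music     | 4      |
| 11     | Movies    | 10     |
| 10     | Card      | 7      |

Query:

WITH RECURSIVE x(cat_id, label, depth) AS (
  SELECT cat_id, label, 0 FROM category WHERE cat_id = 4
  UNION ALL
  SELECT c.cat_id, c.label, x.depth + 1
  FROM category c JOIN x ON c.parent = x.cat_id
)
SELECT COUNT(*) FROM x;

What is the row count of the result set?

4

Base: cat_id=4 (Comedy) at depth 0.
Iteration 1: rows with parent in {4} -> Music (id 5, depth 1).
Iteration 2: rows with parent in {5} -> Jazz (id 6, depth 2), Rock (id 8, depth 2).
Iteration 3: no rows with parent in {6,8}; recursion stops.
Total rows emitted: 4.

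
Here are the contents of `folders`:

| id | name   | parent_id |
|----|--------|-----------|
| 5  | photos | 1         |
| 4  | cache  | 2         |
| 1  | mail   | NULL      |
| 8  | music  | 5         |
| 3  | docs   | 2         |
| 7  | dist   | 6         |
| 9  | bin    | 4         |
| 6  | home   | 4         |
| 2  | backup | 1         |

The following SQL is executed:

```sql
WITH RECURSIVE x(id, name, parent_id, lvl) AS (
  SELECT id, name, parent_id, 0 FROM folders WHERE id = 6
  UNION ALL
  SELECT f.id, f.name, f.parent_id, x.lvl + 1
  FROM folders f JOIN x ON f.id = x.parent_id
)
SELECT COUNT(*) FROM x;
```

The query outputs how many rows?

4

Base: id=6 (home), parent_id=4, lvl 0.
Iteration 1: join on id=4 -> cache (id 4, parent_id=2, lvl 1).
Iteration 2: join on id=2 -> backup (id 2, parent_id=1, lvl 2).
Iteration 3: join on id=1 -> mail (id 1, parent_id=NULL, lvl 3).
Iteration 4: parent_id is NULL; no match; recursion stops.
Total rows emitted: 4.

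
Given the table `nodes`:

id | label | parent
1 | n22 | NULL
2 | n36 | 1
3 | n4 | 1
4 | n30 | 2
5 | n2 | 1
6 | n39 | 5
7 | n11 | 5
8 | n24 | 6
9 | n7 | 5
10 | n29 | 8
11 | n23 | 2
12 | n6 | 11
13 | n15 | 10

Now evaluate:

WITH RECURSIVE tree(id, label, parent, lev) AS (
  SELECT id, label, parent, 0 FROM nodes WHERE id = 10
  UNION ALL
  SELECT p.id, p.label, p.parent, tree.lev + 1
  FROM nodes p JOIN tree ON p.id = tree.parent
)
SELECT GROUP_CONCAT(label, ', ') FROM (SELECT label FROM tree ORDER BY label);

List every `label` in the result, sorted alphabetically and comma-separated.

Base: id=10 (n29), parent=8, lev 0.
Iteration 1: join on id=8 -> n24 (id 8, parent=6, lev 1).
Iteration 2: join on id=6 -> n39 (id 6, parent=5, lev 2).
Iteration 3: join on id=5 -> n2 (id 5, parent=1, lev 3).
Iteration 4: join on id=1 -> n22 (id 1, parent=NULL, lev 4).
Iteration 5: parent is NULL; no match; recursion stops.

n2, n22, n24, n29, n39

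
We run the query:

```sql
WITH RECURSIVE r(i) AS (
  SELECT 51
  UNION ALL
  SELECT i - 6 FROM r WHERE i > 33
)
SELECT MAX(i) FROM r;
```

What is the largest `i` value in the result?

Base: i=51.
Iteration 1: 51 > 33 holds -> i = 51 - 6 = 45.
Iteration 2: 45 > 33 holds -> i = 45 - 6 = 39.
Iteration 3: 39 > 33 holds -> i = 39 - 6 = 33.
Iteration 4: 33 > 33 fails; recursion stops.
i values: 51, 45, 39, 33; the maximum is 51.

51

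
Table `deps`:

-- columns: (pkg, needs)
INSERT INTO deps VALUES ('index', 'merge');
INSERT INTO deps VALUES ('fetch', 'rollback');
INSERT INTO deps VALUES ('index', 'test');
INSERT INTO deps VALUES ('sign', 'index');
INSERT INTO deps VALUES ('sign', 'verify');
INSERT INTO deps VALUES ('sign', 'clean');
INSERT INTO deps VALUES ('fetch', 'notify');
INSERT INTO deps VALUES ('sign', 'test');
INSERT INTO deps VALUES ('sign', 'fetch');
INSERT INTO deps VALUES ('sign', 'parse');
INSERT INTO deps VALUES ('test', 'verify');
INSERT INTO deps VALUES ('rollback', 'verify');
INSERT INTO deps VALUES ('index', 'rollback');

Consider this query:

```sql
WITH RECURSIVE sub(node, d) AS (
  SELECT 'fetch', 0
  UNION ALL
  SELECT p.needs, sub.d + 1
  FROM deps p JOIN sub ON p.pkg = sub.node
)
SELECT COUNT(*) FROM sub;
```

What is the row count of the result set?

Base: (fetch, d=0).
Iteration 1: edges from {fetch} -> (notify, d=1), (rollback, d=1).
Iteration 2: edges from {notify,rollback} -> (verify, d=2).
Iteration 3: no outgoing edges from {verify}; recursion stops.
Total rows emitted: 4.

4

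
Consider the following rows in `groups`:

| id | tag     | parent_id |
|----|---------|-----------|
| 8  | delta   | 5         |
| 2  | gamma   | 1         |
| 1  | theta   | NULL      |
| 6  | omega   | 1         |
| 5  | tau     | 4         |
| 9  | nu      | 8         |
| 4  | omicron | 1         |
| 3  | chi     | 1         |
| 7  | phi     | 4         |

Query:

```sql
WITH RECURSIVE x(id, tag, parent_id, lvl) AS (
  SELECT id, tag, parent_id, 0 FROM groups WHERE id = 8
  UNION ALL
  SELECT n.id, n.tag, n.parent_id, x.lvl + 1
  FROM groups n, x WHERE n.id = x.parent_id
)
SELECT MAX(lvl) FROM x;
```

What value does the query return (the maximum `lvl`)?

Base: id=8 (delta), parent_id=5, lvl 0.
Iteration 1: join on id=5 -> tau (id 5, parent_id=4, lvl 1).
Iteration 2: join on id=4 -> omicron (id 4, parent_id=1, lvl 2).
Iteration 3: join on id=1 -> theta (id 1, parent_id=NULL, lvl 3).
Iteration 4: parent_id is NULL; no match; recursion stops.
lvl values: 0, 1, 2, 3; the maximum is 3.

3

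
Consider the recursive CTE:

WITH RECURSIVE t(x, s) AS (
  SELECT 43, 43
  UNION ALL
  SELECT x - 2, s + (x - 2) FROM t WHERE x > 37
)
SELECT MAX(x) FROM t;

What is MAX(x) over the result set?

43

Base: x=43, s=43.
Iteration 1: 43 > 37 holds -> x = 43 - 2 = 41, s = 43 + 41 = 84.
Iteration 2: 41 > 37 holds -> x = 41 - 2 = 39, s = 84 + 39 = 123.
Iteration 3: 39 > 37 holds -> x = 39 - 2 = 37, s = 123 + 37 = 160.
Iteration 4: 37 > 37 fails; recursion stops.
x values: 43, 41, 39, 37; the maximum is 43.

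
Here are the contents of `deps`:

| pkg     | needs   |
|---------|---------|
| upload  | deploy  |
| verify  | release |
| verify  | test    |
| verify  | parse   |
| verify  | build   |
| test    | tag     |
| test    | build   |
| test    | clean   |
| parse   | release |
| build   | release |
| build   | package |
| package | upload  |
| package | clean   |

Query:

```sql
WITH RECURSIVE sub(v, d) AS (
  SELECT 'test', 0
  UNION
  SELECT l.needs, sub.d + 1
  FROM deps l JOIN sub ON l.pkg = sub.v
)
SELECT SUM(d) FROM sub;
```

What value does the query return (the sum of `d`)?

17

Base: (test, d=0).
Iteration 1: edges from {test} -> (build, d=1), (clean, d=1), (tag, d=1).
Iteration 2: edges from {build,clean,tag} -> (package, d=2), (release, d=2).
Iteration 3: edges from {package,release} -> (clean, d=3), (upload, d=3).
Iteration 4: edges from {clean,upload} -> (deploy, d=4).
Iteration 5: no outgoing edges from {deploy}; recursion stops.
SUM(d) = 0 + 1 + 1 + 1 + 2 + 2 + 3 + 3 + 4 = 17.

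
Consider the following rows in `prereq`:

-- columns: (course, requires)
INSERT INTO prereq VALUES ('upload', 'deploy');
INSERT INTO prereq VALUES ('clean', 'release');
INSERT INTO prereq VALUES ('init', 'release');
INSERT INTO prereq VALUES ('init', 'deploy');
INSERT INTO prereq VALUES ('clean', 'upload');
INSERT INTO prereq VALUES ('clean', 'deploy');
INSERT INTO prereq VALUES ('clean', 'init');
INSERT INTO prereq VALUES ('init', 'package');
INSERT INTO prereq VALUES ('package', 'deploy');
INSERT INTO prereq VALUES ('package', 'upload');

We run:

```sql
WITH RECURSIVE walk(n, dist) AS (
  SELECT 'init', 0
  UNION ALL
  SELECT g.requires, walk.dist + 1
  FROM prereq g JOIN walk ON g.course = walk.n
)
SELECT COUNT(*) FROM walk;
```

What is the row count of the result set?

7

Base: (init, dist=0).
Iteration 1: edges from {init} -> (deploy, dist=1), (package, dist=1), (release, dist=1).
Iteration 2: edges from {deploy,package,release} -> (deploy, dist=2), (upload, dist=2).
Iteration 3: edges from {deploy,upload} -> (deploy, dist=3).
Iteration 4: no outgoing edges from {deploy}; recursion stops.
Total rows emitted: 7.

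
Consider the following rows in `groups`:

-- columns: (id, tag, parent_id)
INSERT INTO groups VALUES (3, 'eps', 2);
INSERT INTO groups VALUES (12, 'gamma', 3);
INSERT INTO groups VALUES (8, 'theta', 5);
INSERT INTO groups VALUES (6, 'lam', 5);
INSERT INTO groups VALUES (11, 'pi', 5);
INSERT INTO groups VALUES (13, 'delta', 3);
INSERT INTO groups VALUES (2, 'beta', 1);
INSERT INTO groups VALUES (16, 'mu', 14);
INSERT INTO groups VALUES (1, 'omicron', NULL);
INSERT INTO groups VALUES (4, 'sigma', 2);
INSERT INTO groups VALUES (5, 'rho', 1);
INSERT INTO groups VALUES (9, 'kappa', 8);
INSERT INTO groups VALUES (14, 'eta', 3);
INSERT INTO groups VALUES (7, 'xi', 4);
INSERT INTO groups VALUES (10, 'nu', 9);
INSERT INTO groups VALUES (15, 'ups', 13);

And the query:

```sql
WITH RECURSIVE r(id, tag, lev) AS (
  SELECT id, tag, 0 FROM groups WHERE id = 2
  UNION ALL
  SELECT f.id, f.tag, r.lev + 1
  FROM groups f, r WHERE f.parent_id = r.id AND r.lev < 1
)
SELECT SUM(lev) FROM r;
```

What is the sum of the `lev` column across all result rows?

2

Base: id=2 (beta) at lev 0.
Iteration 1: rows with parent_id in {2} -> eps (id 3, lev 1), sigma (id 4, lev 1).
Iteration 2: lev < 1 fails for all current rows; recursion stops.
SUM(lev) = 0 + 1 + 1 = 2.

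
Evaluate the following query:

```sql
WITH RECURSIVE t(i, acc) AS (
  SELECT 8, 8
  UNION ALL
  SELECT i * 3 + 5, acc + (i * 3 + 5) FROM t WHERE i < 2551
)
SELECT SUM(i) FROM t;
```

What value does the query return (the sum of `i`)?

Base: i=8, acc=8.
Iteration 1: 8 < 2551 holds -> i = 8 * 3 + 5 = 29, acc = 8 + 29 = 37.
Iteration 2: 29 < 2551 holds -> i = 29 * 3 + 5 = 92, acc = 37 + 92 = 129.
Iteration 3: 92 < 2551 holds -> i = 92 * 3 + 5 = 281, acc = 129 + 281 = 410.
Iteration 4: 281 < 2551 holds -> i = 281 * 3 + 5 = 848, acc = 410 + 848 = 1258.
Iteration 5: 848 < 2551 holds -> i = 848 * 3 + 5 = 2549, acc = 1258 + 2549 = 3807.
Iteration 6: 2549 < 2551 holds -> i = 2549 * 3 + 5 = 7652, acc = 3807 + 7652 = 11459.
Iteration 7: 7652 < 2551 fails; recursion stops.
SUM(i) = 8 + 29 + 92 + 281 + 848 + 2549 + 7652 = 11459.

11459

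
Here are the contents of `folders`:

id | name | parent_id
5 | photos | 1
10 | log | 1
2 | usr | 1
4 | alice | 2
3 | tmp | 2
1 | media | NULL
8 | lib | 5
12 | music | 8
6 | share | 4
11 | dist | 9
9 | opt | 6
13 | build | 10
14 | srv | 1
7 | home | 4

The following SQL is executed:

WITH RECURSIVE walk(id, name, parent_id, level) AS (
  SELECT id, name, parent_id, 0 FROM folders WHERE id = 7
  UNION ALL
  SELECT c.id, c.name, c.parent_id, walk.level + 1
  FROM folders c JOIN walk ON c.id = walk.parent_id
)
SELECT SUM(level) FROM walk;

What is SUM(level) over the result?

6

Base: id=7 (home), parent_id=4, level 0.
Iteration 1: join on id=4 -> alice (id 4, parent_id=2, level 1).
Iteration 2: join on id=2 -> usr (id 2, parent_id=1, level 2).
Iteration 3: join on id=1 -> media (id 1, parent_id=NULL, level 3).
Iteration 4: parent_id is NULL; no match; recursion stops.
SUM(level) = 0 + 1 + 2 + 3 = 6.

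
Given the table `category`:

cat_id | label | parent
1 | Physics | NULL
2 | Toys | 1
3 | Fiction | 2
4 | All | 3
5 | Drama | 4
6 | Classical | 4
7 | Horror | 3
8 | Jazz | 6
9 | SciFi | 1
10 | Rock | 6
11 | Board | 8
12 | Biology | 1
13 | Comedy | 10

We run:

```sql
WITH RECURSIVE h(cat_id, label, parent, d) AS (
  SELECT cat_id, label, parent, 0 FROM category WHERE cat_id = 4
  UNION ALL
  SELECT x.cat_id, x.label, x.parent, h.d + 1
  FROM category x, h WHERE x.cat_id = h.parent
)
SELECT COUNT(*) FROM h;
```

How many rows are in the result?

Base: cat_id=4 (All), parent=3, d 0.
Iteration 1: join on cat_id=3 -> Fiction (id 3, parent=2, d 1).
Iteration 2: join on cat_id=2 -> Toys (id 2, parent=1, d 2).
Iteration 3: join on cat_id=1 -> Physics (id 1, parent=NULL, d 3).
Iteration 4: parent is NULL; no match; recursion stops.
Total rows emitted: 4.

4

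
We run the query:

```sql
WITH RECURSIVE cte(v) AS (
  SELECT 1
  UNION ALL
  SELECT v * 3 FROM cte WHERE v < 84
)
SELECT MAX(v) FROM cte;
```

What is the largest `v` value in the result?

243

Base: v=1.
Iteration 1: 1 < 84 holds -> v = 1 * 3 = 3.
Iteration 2: 3 < 84 holds -> v = 3 * 3 = 9.
Iteration 3: 9 < 84 holds -> v = 9 * 3 = 27.
Iteration 4: 27 < 84 holds -> v = 27 * 3 = 81.
Iteration 5: 81 < 84 holds -> v = 81 * 3 = 243.
Iteration 6: 243 < 84 fails; recursion stops.
v values: 1, 3, 9, 27, 81, 243; the maximum is 243.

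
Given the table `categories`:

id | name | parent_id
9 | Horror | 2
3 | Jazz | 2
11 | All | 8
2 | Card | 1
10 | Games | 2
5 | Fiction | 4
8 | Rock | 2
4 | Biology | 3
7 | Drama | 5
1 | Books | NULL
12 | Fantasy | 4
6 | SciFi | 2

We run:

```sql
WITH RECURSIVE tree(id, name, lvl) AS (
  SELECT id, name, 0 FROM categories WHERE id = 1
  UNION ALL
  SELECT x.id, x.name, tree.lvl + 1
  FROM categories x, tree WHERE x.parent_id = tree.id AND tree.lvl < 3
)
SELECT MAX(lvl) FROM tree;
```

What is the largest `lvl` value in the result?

3

Base: id=1 (Books) at lvl 0.
Iteration 1: rows with parent_id in {1} -> Card (id 2, lvl 1).
Iteration 2: rows with parent_id in {2} -> Jazz (id 3, lvl 2), SciFi (id 6, lvl 2), Rock (id 8, lvl 2), Horror (id 9, lvl 2), Games (id 10, lvl 2).
Iteration 3: rows with parent_id in {3,6,8,9,10} -> Biology (id 4, lvl 3), All (id 11, lvl 3).
Iteration 4: lvl < 3 fails for all current rows; recursion stops.
lvl values: 0, 1, 2, 2, 2, 2, 2, 3, 3; the maximum is 3.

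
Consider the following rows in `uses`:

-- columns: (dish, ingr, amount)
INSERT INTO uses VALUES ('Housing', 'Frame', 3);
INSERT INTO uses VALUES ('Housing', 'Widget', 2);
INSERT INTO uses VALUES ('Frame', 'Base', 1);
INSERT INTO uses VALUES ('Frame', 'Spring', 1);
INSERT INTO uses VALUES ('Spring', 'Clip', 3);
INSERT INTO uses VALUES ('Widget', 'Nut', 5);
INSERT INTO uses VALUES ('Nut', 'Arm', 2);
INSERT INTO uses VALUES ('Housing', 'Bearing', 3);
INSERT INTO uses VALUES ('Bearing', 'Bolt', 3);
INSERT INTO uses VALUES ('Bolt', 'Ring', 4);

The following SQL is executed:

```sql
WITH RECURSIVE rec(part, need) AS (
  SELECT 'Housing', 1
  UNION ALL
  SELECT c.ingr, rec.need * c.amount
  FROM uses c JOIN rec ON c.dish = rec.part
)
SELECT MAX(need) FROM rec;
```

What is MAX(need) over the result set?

Base: (Housing, need=1).
Iteration 1: components of {Housing} -> Bearing = 1*3 = 3, Frame = 1*3 = 3, Widget = 1*2 = 2.
Iteration 2: components of {Bearing,Frame,Widget} -> Base = 3*1 = 3, Bolt = 3*3 = 9, Nut = 2*5 = 10, Spring = 3*1 = 3.
Iteration 3: components of {Base,Bolt,Nut,Spring} -> Arm = 10*2 = 20, Clip = 3*3 = 9, Ring = 9*4 = 36.
Iteration 4: no further components; recursion stops.
need values: 1, 3, 2, 3, 3, 3, 10, 9, 9, 20, 36; the maximum is 36.

36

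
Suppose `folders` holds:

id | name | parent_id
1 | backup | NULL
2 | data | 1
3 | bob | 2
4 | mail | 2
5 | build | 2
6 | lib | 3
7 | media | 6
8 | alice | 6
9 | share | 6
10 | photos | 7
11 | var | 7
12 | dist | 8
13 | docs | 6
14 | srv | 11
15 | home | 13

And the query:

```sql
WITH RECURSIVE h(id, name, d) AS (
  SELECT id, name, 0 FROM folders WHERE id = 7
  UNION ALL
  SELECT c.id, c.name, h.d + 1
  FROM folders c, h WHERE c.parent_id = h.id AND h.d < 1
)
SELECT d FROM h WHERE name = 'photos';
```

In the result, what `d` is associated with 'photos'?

1

Base: id=7 (media) at d 0.
Iteration 1: rows with parent_id in {7} -> photos (id 10, d 1), var (id 11, d 1).
Iteration 2: d < 1 fails for all current rows; recursion stops.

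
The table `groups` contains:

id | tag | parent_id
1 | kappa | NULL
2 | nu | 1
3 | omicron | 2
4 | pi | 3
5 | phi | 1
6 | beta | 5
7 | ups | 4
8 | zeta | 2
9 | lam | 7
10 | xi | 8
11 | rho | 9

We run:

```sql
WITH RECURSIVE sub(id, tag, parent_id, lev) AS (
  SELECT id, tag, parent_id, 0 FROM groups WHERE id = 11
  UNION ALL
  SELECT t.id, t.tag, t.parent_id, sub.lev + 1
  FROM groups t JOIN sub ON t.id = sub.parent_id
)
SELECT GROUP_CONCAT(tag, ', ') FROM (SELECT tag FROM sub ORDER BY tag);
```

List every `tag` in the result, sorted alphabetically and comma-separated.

Base: id=11 (rho), parent_id=9, lev 0.
Iteration 1: join on id=9 -> lam (id 9, parent_id=7, lev 1).
Iteration 2: join on id=7 -> ups (id 7, parent_id=4, lev 2).
Iteration 3: join on id=4 -> pi (id 4, parent_id=3, lev 3).
Iteration 4: join on id=3 -> omicron (id 3, parent_id=2, lev 4).
Iteration 5: join on id=2 -> nu (id 2, parent_id=1, lev 5).
Iteration 6: join on id=1 -> kappa (id 1, parent_id=NULL, lev 6).
Iteration 7: parent_id is NULL; no match; recursion stops.

kappa, lam, nu, omicron, pi, rho, ups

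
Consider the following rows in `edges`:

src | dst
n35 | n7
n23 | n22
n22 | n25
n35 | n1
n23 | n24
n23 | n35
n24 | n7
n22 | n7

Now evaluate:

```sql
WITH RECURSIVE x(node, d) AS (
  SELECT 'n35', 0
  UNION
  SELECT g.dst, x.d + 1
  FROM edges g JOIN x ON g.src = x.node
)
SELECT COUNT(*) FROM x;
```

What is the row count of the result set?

3

Base: (n35, d=0).
Iteration 1: edges from {n35} -> (n1, d=1), (n7, d=1).
Iteration 2: no outgoing edges from {n1,n7}; recursion stops.
Total rows emitted: 3.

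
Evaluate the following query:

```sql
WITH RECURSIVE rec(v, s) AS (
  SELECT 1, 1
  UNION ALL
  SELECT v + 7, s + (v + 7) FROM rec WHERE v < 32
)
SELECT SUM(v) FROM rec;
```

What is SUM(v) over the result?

Base: v=1, s=1.
Iteration 1: 1 < 32 holds -> v = 1 + 7 = 8, s = 1 + 8 = 9.
Iteration 2: 8 < 32 holds -> v = 8 + 7 = 15, s = 9 + 15 = 24.
Iteration 3: 15 < 32 holds -> v = 15 + 7 = 22, s = 24 + 22 = 46.
Iteration 4: 22 < 32 holds -> v = 22 + 7 = 29, s = 46 + 29 = 75.
Iteration 5: 29 < 32 holds -> v = 29 + 7 = 36, s = 75 + 36 = 111.
Iteration 6: 36 < 32 fails; recursion stops.
SUM(v) = 1 + 8 + 15 + 22 + 29 + 36 = 111.

111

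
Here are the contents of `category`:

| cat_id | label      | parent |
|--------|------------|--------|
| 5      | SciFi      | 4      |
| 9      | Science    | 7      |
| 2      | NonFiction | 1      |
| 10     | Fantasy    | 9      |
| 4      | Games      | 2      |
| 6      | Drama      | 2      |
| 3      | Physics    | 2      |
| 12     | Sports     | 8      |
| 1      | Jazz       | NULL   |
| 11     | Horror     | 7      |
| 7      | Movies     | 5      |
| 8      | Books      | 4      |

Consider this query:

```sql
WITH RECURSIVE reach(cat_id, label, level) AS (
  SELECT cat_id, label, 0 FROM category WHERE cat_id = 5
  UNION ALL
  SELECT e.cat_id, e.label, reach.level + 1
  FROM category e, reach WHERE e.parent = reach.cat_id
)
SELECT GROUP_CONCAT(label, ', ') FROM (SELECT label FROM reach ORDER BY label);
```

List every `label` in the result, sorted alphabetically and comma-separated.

Base: cat_id=5 (SciFi) at level 0.
Iteration 1: rows with parent in {5} -> Movies (id 7, level 1).
Iteration 2: rows with parent in {7} -> Science (id 9, level 2), Horror (id 11, level 2).
Iteration 3: rows with parent in {9,11} -> Fantasy (id 10, level 3).
Iteration 4: no rows with parent in {10}; recursion stops.

Fantasy, Horror, Movies, SciFi, Science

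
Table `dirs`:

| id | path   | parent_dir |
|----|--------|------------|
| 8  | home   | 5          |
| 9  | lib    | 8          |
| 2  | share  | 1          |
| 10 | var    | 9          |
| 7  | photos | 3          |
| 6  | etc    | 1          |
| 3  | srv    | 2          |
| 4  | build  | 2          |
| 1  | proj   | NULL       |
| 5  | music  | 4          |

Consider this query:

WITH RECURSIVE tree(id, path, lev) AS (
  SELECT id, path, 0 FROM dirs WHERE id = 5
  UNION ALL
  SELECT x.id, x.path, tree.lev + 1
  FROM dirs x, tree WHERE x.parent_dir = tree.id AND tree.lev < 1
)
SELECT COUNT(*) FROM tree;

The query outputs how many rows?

2

Base: id=5 (music) at lev 0.
Iteration 1: rows with parent_dir in {5} -> home (id 8, lev 1).
Iteration 2: lev < 1 fails for all current rows; recursion stops.
Total rows emitted: 2.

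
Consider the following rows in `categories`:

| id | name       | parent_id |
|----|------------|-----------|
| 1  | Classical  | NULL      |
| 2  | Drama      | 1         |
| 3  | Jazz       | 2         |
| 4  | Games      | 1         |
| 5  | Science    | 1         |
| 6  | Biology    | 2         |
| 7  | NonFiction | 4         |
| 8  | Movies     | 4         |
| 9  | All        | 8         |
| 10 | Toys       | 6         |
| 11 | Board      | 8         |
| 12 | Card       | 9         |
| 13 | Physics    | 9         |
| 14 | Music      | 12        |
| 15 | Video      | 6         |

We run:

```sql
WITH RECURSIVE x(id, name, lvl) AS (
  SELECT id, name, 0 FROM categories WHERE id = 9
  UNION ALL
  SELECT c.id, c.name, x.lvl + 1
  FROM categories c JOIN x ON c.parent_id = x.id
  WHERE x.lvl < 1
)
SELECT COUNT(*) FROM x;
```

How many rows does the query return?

3

Base: id=9 (All) at lvl 0.
Iteration 1: rows with parent_id in {9} -> Card (id 12, lvl 1), Physics (id 13, lvl 1).
Iteration 2: lvl < 1 fails for all current rows; recursion stops.
Total rows emitted: 3.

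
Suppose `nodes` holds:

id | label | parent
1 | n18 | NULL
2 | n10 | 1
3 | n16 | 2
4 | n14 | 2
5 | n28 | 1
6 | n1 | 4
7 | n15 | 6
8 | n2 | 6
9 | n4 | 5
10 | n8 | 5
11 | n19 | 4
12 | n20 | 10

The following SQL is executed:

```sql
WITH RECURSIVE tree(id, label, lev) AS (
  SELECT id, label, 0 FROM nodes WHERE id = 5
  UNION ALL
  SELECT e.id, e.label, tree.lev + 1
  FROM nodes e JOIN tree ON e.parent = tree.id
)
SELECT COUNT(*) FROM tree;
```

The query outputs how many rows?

Base: id=5 (n28) at lev 0.
Iteration 1: rows with parent in {5} -> n4 (id 9, lev 1), n8 (id 10, lev 1).
Iteration 2: rows with parent in {9,10} -> n20 (id 12, lev 2).
Iteration 3: no rows with parent in {12}; recursion stops.
Total rows emitted: 4.

4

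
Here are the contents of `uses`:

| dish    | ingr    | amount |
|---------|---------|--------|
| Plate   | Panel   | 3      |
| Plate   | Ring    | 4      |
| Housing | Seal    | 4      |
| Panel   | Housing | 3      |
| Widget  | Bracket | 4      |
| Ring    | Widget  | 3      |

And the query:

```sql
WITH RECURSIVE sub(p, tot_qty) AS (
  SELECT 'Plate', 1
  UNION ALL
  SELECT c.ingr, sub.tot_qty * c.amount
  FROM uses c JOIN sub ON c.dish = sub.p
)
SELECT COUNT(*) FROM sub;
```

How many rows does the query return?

Base: (Plate, tot_qty=1).
Iteration 1: components of {Plate} -> Panel = 1*3 = 3, Ring = 1*4 = 4.
Iteration 2: components of {Panel,Ring} -> Housing = 3*3 = 9, Widget = 4*3 = 12.
Iteration 3: components of {Housing,Widget} -> Bracket = 12*4 = 48, Seal = 9*4 = 36.
Iteration 4: no further components; recursion stops.
Total rows emitted: 7.

7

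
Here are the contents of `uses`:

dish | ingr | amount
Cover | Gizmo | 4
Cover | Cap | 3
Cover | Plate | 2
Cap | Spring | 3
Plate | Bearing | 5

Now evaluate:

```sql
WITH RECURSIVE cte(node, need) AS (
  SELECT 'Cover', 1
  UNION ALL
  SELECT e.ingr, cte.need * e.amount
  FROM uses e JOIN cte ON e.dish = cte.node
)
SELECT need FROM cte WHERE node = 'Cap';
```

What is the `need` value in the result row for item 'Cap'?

3

Base: (Cover, need=1).
Iteration 1: components of {Cover} -> Cap = 1*3 = 3, Gizmo = 1*4 = 4, Plate = 1*2 = 2.
Iteration 2: components of {Cap,Gizmo,Plate} -> Bearing = 2*5 = 10, Spring = 3*3 = 9.
Iteration 3: no further components; recursion stops.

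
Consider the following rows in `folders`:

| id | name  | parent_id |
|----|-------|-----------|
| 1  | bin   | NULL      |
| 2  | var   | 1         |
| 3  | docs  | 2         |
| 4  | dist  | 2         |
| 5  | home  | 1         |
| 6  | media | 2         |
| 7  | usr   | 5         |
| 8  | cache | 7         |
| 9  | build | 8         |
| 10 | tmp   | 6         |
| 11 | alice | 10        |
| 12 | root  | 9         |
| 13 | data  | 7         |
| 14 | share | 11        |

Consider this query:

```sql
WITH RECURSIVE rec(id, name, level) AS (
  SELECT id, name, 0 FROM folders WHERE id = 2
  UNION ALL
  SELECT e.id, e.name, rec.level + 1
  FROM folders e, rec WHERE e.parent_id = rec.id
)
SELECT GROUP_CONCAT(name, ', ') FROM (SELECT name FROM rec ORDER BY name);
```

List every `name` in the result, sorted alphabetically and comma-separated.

alice, dist, docs, media, share, tmp, var

Base: id=2 (var) at level 0.
Iteration 1: rows with parent_id in {2} -> docs (id 3, level 1), dist (id 4, level 1), media (id 6, level 1).
Iteration 2: rows with parent_id in {3,4,6} -> tmp (id 10, level 2).
Iteration 3: rows with parent_id in {10} -> alice (id 11, level 3).
Iteration 4: rows with parent_id in {11} -> share (id 14, level 4).
Iteration 5: no rows with parent_id in {14}; recursion stops.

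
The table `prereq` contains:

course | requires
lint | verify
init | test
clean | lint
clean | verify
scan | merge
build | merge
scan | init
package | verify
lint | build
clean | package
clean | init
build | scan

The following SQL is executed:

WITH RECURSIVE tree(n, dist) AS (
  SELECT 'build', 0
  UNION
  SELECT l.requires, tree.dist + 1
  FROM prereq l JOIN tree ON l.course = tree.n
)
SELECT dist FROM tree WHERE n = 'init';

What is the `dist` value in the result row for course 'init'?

Base: (build, dist=0).
Iteration 1: edges from {build} -> (merge, dist=1), (scan, dist=1).
Iteration 2: edges from {merge,scan} -> (init, dist=2), (merge, dist=2).
Iteration 3: edges from {init,merge} -> (test, dist=3).
Iteration 4: no outgoing edges from {test}; recursion stops.

2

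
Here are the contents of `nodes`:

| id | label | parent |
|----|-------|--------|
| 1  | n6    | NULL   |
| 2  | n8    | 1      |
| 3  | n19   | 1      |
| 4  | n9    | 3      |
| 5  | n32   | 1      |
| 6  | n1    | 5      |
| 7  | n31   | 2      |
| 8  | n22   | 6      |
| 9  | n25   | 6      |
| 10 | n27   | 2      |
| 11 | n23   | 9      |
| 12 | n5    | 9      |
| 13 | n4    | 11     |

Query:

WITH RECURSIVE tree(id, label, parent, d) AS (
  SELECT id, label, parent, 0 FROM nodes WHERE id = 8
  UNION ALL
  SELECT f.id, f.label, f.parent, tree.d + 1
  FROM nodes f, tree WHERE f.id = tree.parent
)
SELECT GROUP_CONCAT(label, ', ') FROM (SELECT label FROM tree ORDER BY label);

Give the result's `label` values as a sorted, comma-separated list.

Base: id=8 (n22), parent=6, d 0.
Iteration 1: join on id=6 -> n1 (id 6, parent=5, d 1).
Iteration 2: join on id=5 -> n32 (id 5, parent=1, d 2).
Iteration 3: join on id=1 -> n6 (id 1, parent=NULL, d 3).
Iteration 4: parent is NULL; no match; recursion stops.

n1, n22, n32, n6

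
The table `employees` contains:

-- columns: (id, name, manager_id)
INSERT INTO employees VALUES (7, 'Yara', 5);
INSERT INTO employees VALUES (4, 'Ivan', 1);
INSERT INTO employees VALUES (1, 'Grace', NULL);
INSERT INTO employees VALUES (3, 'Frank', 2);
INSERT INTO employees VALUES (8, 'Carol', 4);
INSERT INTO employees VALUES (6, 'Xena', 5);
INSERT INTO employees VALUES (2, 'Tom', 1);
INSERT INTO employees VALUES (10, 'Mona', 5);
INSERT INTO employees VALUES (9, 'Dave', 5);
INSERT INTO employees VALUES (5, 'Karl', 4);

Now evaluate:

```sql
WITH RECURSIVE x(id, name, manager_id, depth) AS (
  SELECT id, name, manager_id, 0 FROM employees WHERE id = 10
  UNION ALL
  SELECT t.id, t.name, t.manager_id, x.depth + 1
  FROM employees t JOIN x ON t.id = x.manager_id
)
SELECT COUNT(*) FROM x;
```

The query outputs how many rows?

4

Base: id=10 (Mona), manager_id=5, depth 0.
Iteration 1: join on id=5 -> Karl (id 5, manager_id=4, depth 1).
Iteration 2: join on id=4 -> Ivan (id 4, manager_id=1, depth 2).
Iteration 3: join on id=1 -> Grace (id 1, manager_id=NULL, depth 3).
Iteration 4: manager_id is NULL; no match; recursion stops.
Total rows emitted: 4.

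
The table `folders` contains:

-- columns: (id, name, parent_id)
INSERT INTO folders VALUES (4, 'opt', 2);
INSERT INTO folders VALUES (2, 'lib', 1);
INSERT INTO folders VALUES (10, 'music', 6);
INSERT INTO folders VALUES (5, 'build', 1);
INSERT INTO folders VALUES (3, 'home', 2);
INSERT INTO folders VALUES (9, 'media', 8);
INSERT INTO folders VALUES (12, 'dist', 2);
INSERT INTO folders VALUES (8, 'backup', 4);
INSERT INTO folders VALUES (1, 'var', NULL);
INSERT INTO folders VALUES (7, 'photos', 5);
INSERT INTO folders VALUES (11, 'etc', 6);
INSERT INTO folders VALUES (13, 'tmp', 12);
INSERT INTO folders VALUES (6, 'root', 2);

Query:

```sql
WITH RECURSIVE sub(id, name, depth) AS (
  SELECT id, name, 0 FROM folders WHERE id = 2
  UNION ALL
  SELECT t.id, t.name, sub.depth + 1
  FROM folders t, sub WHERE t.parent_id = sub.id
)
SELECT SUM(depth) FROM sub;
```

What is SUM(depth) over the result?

15

Base: id=2 (lib) at depth 0.
Iteration 1: rows with parent_id in {2} -> home (id 3, depth 1), opt (id 4, depth 1), root (id 6, depth 1), dist (id 12, depth 1).
Iteration 2: rows with parent_id in {3,4,6,12} -> backup (id 8, depth 2), music (id 10, depth 2), etc (id 11, depth 2), tmp (id 13, depth 2).
Iteration 3: rows with parent_id in {8,10,11,13} -> media (id 9, depth 3).
Iteration 4: no rows with parent_id in {9}; recursion stops.
SUM(depth) = 0 + 1 + 1 + 1 + 1 + 2 + 2 + 2 + 2 + 3 = 15.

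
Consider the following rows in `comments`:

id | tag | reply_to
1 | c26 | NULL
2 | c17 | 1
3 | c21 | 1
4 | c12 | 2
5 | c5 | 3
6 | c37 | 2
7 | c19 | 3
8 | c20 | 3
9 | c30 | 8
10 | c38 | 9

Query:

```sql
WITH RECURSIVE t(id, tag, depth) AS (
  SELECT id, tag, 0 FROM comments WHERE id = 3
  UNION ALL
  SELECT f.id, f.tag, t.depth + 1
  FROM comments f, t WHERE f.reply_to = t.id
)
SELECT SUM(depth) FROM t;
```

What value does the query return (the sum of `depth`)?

8

Base: id=3 (c21) at depth 0.
Iteration 1: rows with reply_to in {3} -> c5 (id 5, depth 1), c19 (id 7, depth 1), c20 (id 8, depth 1).
Iteration 2: rows with reply_to in {5,7,8} -> c30 (id 9, depth 2).
Iteration 3: rows with reply_to in {9} -> c38 (id 10, depth 3).
Iteration 4: no rows with reply_to in {10}; recursion stops.
SUM(depth) = 0 + 1 + 1 + 1 + 2 + 3 = 8.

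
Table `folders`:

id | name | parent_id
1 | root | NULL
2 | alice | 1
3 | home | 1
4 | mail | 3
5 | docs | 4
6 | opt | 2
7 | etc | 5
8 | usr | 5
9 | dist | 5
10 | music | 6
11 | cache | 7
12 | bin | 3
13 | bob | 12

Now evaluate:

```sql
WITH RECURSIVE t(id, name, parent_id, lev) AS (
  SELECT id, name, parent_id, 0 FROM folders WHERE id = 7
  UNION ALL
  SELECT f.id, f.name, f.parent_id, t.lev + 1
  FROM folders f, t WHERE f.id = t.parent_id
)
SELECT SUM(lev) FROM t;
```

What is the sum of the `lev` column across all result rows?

10

Base: id=7 (etc), parent_id=5, lev 0.
Iteration 1: join on id=5 -> docs (id 5, parent_id=4, lev 1).
Iteration 2: join on id=4 -> mail (id 4, parent_id=3, lev 2).
Iteration 3: join on id=3 -> home (id 3, parent_id=1, lev 3).
Iteration 4: join on id=1 -> root (id 1, parent_id=NULL, lev 4).
Iteration 5: parent_id is NULL; no match; recursion stops.
SUM(lev) = 0 + 1 + 2 + 3 + 4 = 10.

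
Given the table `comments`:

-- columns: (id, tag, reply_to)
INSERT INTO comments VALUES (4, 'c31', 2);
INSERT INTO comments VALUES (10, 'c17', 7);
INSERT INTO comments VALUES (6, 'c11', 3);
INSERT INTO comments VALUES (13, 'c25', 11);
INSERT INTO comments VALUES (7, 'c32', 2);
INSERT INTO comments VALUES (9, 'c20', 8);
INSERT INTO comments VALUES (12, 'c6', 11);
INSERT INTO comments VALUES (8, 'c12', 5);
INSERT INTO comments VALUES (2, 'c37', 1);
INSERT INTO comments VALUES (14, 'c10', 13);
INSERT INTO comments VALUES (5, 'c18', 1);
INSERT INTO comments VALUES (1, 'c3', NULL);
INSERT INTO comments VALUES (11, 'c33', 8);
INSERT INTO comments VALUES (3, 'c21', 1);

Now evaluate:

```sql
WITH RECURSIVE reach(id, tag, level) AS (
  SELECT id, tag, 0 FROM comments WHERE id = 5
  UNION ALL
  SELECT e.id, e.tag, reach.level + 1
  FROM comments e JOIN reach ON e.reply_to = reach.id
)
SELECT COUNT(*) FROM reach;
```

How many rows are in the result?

Base: id=5 (c18) at level 0.
Iteration 1: rows with reply_to in {5} -> c12 (id 8, level 1).
Iteration 2: rows with reply_to in {8} -> c20 (id 9, level 2), c33 (id 11, level 2).
Iteration 3: rows with reply_to in {9,11} -> c6 (id 12, level 3), c25 (id 13, level 3).
Iteration 4: rows with reply_to in {12,13} -> c10 (id 14, level 4).
Iteration 5: no rows with reply_to in {14}; recursion stops.
Total rows emitted: 7.

7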